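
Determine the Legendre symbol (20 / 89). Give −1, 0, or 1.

Pull out 2^2: since 89 ≡ 1 (mod 8), (2/89) = +1, so (2/89)^2 = +1.
Reciprocity: 5 ≡ 1 and 89 ≡ 1 (mod 4), so (5/89) = +(89/5).
Reduce top mod 5: now compute (4/5).
Pull out 2^2: since 5 ≡ 5 (mod 8), (2/5) = -1, so (2/5)^2 = +1.
Reached (1/5) = 1. Collecting the sign flips along the way, the symbol is +1.

1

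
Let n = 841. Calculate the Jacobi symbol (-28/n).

1

First reduce: -28 ≡ 813 (mod 841).
Reciprocity: 813 ≡ 1 and 841 ≡ 1 (mod 4), so (813/841) = +(841/813).
Reduce top mod 813: now compute (28/813).
Pull out 2^2: since 813 ≡ 5 (mod 8), (2/813) = -1, so (2/813)^2 = +1.
Reciprocity: 7 ≡ 3 and 813 ≡ 1 (mod 4), so (7/813) = +(813/7).
Reduce top mod 7: now compute (1/7).
Reached (1/7) = 1. Collecting the sign flips along the way, the symbol is +1.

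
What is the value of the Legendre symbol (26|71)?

-1

Euler's criterion: (26/71) ≡ 26^35 (mod 71).
26^2 ≡ 37 (mod 71)
26^4 ≡ 20 (mod 71)
26^8 ≡ 45 (mod 71)
26^16 ≡ 37 (mod 71)
26^32 ≡ 20 (mod 71)
26^35 = 26^(32+2+1) ≡ 70 (mod 71).
Result is 70 ≡ −1, so (26/71) = −1.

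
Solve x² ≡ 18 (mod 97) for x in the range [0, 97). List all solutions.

42, 55

97 ≡ 1 (mod 4), so we find a root by search.
Trying successive values, 42² = 1764 ≡ 18 (mod 97). The other root is 97 − 42 = 55.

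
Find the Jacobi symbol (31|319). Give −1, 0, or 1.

-1

Reciprocity: 31 ≡ 3 and 319 ≡ 3 (mod 4), so (31/319) = −(319/31).
Reduce top mod 31: now compute (9/31).
Reciprocity: 9 ≡ 1 and 31 ≡ 3 (mod 4), so (9/31) = +(31/9).
Reduce top mod 9: now compute (4/9).
Pull out 2^2: since 9 ≡ 1 (mod 8), (2/9) = +1, so (2/9)^2 = +1.
Reached (1/9) = 1. Collecting the sign flips along the way, the symbol is -1.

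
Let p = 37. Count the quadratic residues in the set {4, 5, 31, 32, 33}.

2

(4/37) = +1 → QR.
(5/37) = -1 → non-residue.
(31/37) = -1 → non-residue.
(32/37) = -1 → non-residue.
(33/37) = +1 → QR.
Total quadratic residues among the 5: 2.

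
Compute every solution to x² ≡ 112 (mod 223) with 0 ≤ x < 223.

104, 119

Since 223 ≡ 3 (mod 4), a square root of 112 is 112^((223+1)/4) = 112^56 mod 223.
Repeated squaring: 112^2≡56, 112^4≡14, 112^8≡196, 112^16≡60, 112^32≡32 (mod 223).
112^56 = 112^(32+16+8) ≡ 119 (mod 223).
Check: 119² = 14161 ≡ 112 (mod 223). The two roots are 104 and 119.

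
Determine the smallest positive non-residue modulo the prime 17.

3

(2/17) = +1, so 2 is a residue.
(3/17) = −1, so 3 is the smallest positive non-residue mod 17.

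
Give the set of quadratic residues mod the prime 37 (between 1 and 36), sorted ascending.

Square k = 1,…,18 (k and 37−k give the same square):
1²=1, 2²=4, 3²=9, 4²=16, 5²=25, 6²=36, 7²≡12, 8²≡27, 9²≡7, 10²≡26, 11²≡10, 12²≡33, 13²≡21, 14²≡11, 15²≡3, 16²≡34, 17²≡30, 18²≡28 (mod 37).
So the quadratic residues mod 37 are {1, 3, 4, 7, 9, 10, 11, 12, 16, 21, 25, 26, 27, 28, 30, 33, 34, 36}.

1,3,4,7,9,10,11,12,16,21,25,26,27,28,30,33,34,36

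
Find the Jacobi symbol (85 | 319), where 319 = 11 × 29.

1

Reciprocity: 85 ≡ 1 and 319 ≡ 3 (mod 4), so (85/319) = +(319/85).
Reduce top mod 85: now compute (64/85).
Pull out 2^6: since 85 ≡ 5 (mod 8), (2/85) = -1, so (2/85)^6 = +1.
Reached (1/85) = 1. Collecting the sign flips along the way, the symbol is +1.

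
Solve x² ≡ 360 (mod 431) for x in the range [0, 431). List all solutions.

Since 431 ≡ 3 (mod 4), a square root of 360 is 360^((431+1)/4) = 360^108 mod 431.
Repeated squaring: 360^2≡300, 360^4≡352, 360^8≡207, 360^16≡180, 360^32≡75, 360^64≡22 (mod 431).
360^108 = 360^(64+32+8+4) ≡ 305 (mod 431).
Check: 305² = 93025 ≡ 360 (mod 431). The two roots are 126 and 305.

126, 305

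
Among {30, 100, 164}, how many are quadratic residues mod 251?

2

(30/251) = -1 → non-residue.
(100/251) = +1 → QR.
(164/251) = +1 → QR.
Total quadratic residues among the 3: 2.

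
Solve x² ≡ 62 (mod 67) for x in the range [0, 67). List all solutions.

Since 67 ≡ 3 (mod 4), a square root of 62 is 62^((67+1)/4) = 62^17 mod 67.
Repeated squaring: 62^2≡25, 62^4≡22, 62^8≡15, 62^16≡24 (mod 67).
62^17 = 62^(16+1) ≡ 14 (mod 67).
Check: 14² = 196 ≡ 62 (mod 67). The two roots are 14 and 53.

14, 53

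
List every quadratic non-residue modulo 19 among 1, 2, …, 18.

Square k = 1,…,9 (k and 19−k give the same square):
1²=1, 2²=4, 3²=9, 4²=16, 5²≡6, 6²≡17, 7²≡11, 8²≡7, 9²≡5 (mod 19).
The residues are {1, 4, 5, 6, 7, 9, 11, 16, 17}; the non-residues are the remaining 9 nonzero classes.

2,3,8,10,12,13,14,15,18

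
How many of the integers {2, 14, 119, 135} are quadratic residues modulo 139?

(2/139) = -1 → non-residue.
(14/139) = -1 → non-residue.
(119/139) = -1 → non-residue.
(135/139) = -1 → non-residue.
Total quadratic residues among the 4: 0.

0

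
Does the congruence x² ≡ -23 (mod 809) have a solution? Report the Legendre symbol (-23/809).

1

First reduce: -23 ≡ 786 (mod 809).
Pull out 2: since 809 ≡ 1 (mod 8), (2/809) = +1.
Reciprocity: 393 ≡ 1 and 809 ≡ 1 (mod 4), so (393/809) = +(809/393).
Reduce top mod 393: now compute (23/393).
Reciprocity: 23 ≡ 3 and 393 ≡ 1 (mod 4), so (23/393) = +(393/23).
Reduce top mod 23: now compute (2/23).
Pull out 2: since 23 ≡ 7 (mod 8), (2/23) = +1.
Reached (1/23) = 1. Collecting the sign flips along the way, the symbol is +1.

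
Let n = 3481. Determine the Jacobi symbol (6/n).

Pull out 2: since 3481 ≡ 1 (mod 8), (2/3481) = +1.
Reciprocity: 3 ≡ 3 and 3481 ≡ 1 (mod 4), so (3/3481) = +(3481/3).
Reduce top mod 3: now compute (1/3).
Reached (1/3) = 1. Collecting the sign flips along the way, the symbol is +1.

1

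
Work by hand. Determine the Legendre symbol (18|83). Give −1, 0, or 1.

-1

Pull out 2: since 83 ≡ 3 (mod 8), (2/83) = -1.
Reciprocity: 9 ≡ 1 and 83 ≡ 3 (mod 4), so (9/83) = +(83/9).
Reduce top mod 9: now compute (2/9).
Pull out 2: since 9 ≡ 1 (mod 8), (2/9) = +1.
Reached (1/9) = 1. Collecting the sign flips along the way, the symbol is -1.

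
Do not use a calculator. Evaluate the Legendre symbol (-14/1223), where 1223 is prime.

First reduce: -14 ≡ 1209 (mod 1223).
Reciprocity: 1209 ≡ 1 and 1223 ≡ 3 (mod 4), so (1209/1223) = +(1223/1209).
Reduce top mod 1209: now compute (14/1209).
Pull out 2: since 1209 ≡ 1 (mod 8), (2/1209) = +1.
Reciprocity: 7 ≡ 3 and 1209 ≡ 1 (mod 4), so (7/1209) = +(1209/7).
Reduce top mod 7: now compute (5/7).
Reciprocity: 5 ≡ 1 and 7 ≡ 3 (mod 4), so (5/7) = +(7/5).
Reduce top mod 5: now compute (2/5).
Pull out 2: since 5 ≡ 5 (mod 8), (2/5) = -1.
Reached (1/5) = 1. Collecting the sign flips along the way, the symbol is -1.

-1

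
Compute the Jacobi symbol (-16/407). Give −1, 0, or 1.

-1

First reduce: -16 ≡ 391 (mod 407).
Reciprocity: 391 ≡ 3 and 407 ≡ 3 (mod 4), so (391/407) = −(407/391).
Reduce top mod 391: now compute (16/391).
Pull out 2^4: since 391 ≡ 7 (mod 8), (2/391) = +1, so (2/391)^4 = +1.
Reached (1/391) = 1. Collecting the sign flips along the way, the symbol is -1.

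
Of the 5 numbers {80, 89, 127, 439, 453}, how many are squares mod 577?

(80/577) = -1 → non-residue.
(89/577) = -1 → non-residue.
(127/577) = +1 → QR.
(439/577) = +1 → QR.
(453/577) = +1 → QR.
Total quadratic residues among the 5: 3.

3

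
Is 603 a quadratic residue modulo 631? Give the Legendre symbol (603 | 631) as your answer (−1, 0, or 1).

1

Reciprocity: 603 ≡ 3 and 631 ≡ 3 (mod 4), so (603/631) = −(631/603).
Reduce top mod 603: now compute (28/603).
Pull out 2^2: since 603 ≡ 3 (mod 8), (2/603) = -1, so (2/603)^2 = +1.
Reciprocity: 7 ≡ 3 and 603 ≡ 3 (mod 4), so (7/603) = −(603/7).
Reduce top mod 7: now compute (1/7).
Reached (1/7) = 1. Collecting the sign flips along the way, the symbol is +1.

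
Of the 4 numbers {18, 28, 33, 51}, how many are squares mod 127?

1

(18/127) = +1 → QR.
(28/127) = -1 → non-residue.
(33/127) = -1 → non-residue.
(51/127) = -1 → non-residue.
Total quadratic residues among the 4: 1.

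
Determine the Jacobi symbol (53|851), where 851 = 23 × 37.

-1

Reciprocity: 53 ≡ 1 and 851 ≡ 3 (mod 4), so (53/851) = +(851/53).
Reduce top mod 53: now compute (3/53).
Reciprocity: 3 ≡ 3 and 53 ≡ 1 (mod 4), so (3/53) = +(53/3).
Reduce top mod 3: now compute (2/3).
Pull out 2: since 3 ≡ 3 (mod 8), (2/3) = -1.
Reached (1/3) = 1. Collecting the sign flips along the way, the symbol is -1.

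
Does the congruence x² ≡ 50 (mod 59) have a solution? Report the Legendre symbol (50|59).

-1

Pull out 2: since 59 ≡ 3 (mod 8), (2/59) = -1.
Reciprocity: 25 ≡ 1 and 59 ≡ 3 (mod 4), so (25/59) = +(59/25).
Reduce top mod 25: now compute (9/25).
Reciprocity: 9 ≡ 1 and 25 ≡ 1 (mod 4), so (9/25) = +(25/9).
Reduce top mod 9: now compute (7/9).
Reciprocity: 7 ≡ 3 and 9 ≡ 1 (mod 4), so (7/9) = +(9/7).
Reduce top mod 7: now compute (2/7).
Pull out 2: since 7 ≡ 7 (mod 8), (2/7) = +1.
Reached (1/7) = 1. Collecting the sign flips along the way, the symbol is -1.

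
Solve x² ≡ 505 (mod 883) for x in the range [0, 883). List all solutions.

87, 796

Since 883 ≡ 3 (mod 4), a square root of 505 is 505^((883+1)/4) = 505^221 mod 883.
Repeated squaring: 505^2≡721, 505^4≡637, 505^8≡472, 505^16≡268, 505^32≡301, 505^64≡535, 505^128≡133 (mod 883).
505^221 = 505^(128+64+16+8+4+1) ≡ 796 (mod 883).
Check: 796² = 633616 ≡ 505 (mod 883). The two roots are 87 and 796.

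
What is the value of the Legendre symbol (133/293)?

Reciprocity: 133 ≡ 1 and 293 ≡ 1 (mod 4), so (133/293) = +(293/133).
Reduce top mod 133: now compute (27/133).
Reciprocity: 27 ≡ 3 and 133 ≡ 1 (mod 4), so (27/133) = +(133/27).
Reduce top mod 27: now compute (25/27).
Reciprocity: 25 ≡ 1 and 27 ≡ 3 (mod 4), so (25/27) = +(27/25).
Reduce top mod 25: now compute (2/25).
Pull out 2: since 25 ≡ 1 (mod 8), (2/25) = +1.
Reached (1/25) = 1. Collecting the sign flips along the way, the symbol is +1.

1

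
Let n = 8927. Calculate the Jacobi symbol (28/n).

Pull out 2^2: since 8927 ≡ 7 (mod 8), (2/8927) = +1, so (2/8927)^2 = +1.
Reciprocity: 7 ≡ 3 and 8927 ≡ 3 (mod 4), so (7/8927) = −(8927/7).
Reduce top mod 7: now compute (2/7).
Pull out 2: since 7 ≡ 7 (mod 8), (2/7) = +1.
Reached (1/7) = 1. Collecting the sign flips along the way, the symbol is -1.

-1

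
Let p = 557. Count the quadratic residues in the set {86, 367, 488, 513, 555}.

2

(86/557) = -1 → non-residue.
(367/557) = +1 → QR.
(488/557) = +1 → QR.
(513/557) = -1 → non-residue.
(555/557) = -1 → non-residue.
Total quadratic residues among the 5: 2.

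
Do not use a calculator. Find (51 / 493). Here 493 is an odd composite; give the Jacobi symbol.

0

Reciprocity: 51 ≡ 3 and 493 ≡ 1 (mod 4), so (51/493) = +(493/51).
Reduce top mod 51: now compute (34/51).
Pull out 2: since 51 ≡ 3 (mod 8), (2/51) = -1.
Reciprocity: 17 ≡ 1 and 51 ≡ 3 (mod 4), so (17/51) = +(51/17).
Reduce top mod 17: now compute (0/17).
Top reduces to 0: gcd > 1, so the symbol is 0.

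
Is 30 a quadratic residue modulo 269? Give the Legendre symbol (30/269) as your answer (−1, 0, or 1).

1

Euler's criterion: (30/269) ≡ 30^134 (mod 269).
30^2 ≡ 93 (mod 269)
30^4 ≡ 41 (mod 269)
30^8 ≡ 67 (mod 269)
30^16 ≡ 185 (mod 269)
30^32 ≡ 62 (mod 269)
30^64 ≡ 78 (mod 269)
30^128 ≡ 166 (mod 269)
30^134 = 30^(128+4+2) ≡ 1 (mod 269).
Result is 1, so (30/269) = 1.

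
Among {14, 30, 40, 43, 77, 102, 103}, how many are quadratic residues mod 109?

(14/109) = -1 → non-residue.
(30/109) = -1 → non-residue.
(40/109) = -1 → non-residue.
(43/109) = +1 → QR.
(77/109) = -1 → non-residue.
(102/109) = +1 → QR.
(103/109) = -1 → non-residue.
Total quadratic residues among the 7: 2.

2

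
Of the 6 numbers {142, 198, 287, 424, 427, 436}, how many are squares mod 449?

(142/449) = -1 → non-residue.
(198/449) = +1 → QR.
(287/449) = +1 → QR.
(424/449) = +1 → QR.
(427/449) = +1 → QR.
(436/449) = -1 → non-residue.
Total quadratic residues among the 6: 4.

4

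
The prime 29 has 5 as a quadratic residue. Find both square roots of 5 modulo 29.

11, 18

29 ≡ 1 (mod 4), so we find a root by search.
Trying successive values, 11² = 121 ≡ 5 (mod 29). The other root is 29 − 11 = 18.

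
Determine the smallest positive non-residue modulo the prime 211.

(2/211) = −1, so 2 is the smallest positive non-residue mod 211.

2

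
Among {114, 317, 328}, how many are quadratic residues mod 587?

(114/587) = +1 → QR.
(317/587) = -1 → non-residue.
(328/587) = +1 → QR.
Total quadratic residues among the 3: 2.

2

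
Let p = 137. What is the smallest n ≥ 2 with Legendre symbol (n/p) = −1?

3

(2/137) = +1, so 2 is a residue.
(3/137) = −1, so 3 is the smallest positive non-residue mod 137.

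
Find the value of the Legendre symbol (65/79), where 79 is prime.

Reciprocity: 65 ≡ 1 and 79 ≡ 3 (mod 4), so (65/79) = +(79/65).
Reduce top mod 65: now compute (14/65).
Pull out 2: since 65 ≡ 1 (mod 8), (2/65) = +1.
Reciprocity: 7 ≡ 3 and 65 ≡ 1 (mod 4), so (7/65) = +(65/7).
Reduce top mod 7: now compute (2/7).
Pull out 2: since 7 ≡ 7 (mod 8), (2/7) = +1.
Reached (1/7) = 1. Collecting the sign flips along the way, the symbol is +1.

1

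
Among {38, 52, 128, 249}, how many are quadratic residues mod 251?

3

(38/251) = +1 → QR.
(52/251) = +1 → QR.
(128/251) = -1 → non-residue.
(249/251) = +1 → QR.
Total quadratic residues among the 4: 3.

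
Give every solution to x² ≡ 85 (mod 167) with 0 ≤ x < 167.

Since 167 ≡ 3 (mod 4), a square root of 85 is 85^((167+1)/4) = 85^42 mod 167.
Repeated squaring: 85^2≡44, 85^4≡99, 85^8≡115, 85^16≡32, 85^32≡22 (mod 167).
85^42 = 85^(32+8+2) ≡ 98 (mod 167).
Check: 98² = 9604 ≡ 85 (mod 167). The two roots are 69 and 98.

69, 98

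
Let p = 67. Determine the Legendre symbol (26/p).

Euler's criterion: (26/67) ≡ 26^33 (mod 67).
26^2 ≡ 6 (mod 67)
26^4 ≡ 36 (mod 67)
26^8 ≡ 23 (mod 67)
26^16 ≡ 60 (mod 67)
26^32 ≡ 49 (mod 67)
26^33 = 26^(32+1) ≡ 1 (mod 67).
Result is 1, so (26/67) = 1.

1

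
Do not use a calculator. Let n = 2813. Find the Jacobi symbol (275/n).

Reciprocity: 275 ≡ 3 and 2813 ≡ 1 (mod 4), so (275/2813) = +(2813/275).
Reduce top mod 275: now compute (63/275).
Reciprocity: 63 ≡ 3 and 275 ≡ 3 (mod 4), so (63/275) = −(275/63).
Reduce top mod 63: now compute (23/63).
Reciprocity: 23 ≡ 3 and 63 ≡ 3 (mod 4), so (23/63) = −(63/23).
Reduce top mod 23: now compute (17/23).
Reciprocity: 17 ≡ 1 and 23 ≡ 3 (mod 4), so (17/23) = +(23/17).
Reduce top mod 17: now compute (6/17).
Pull out 2: since 17 ≡ 1 (mod 8), (2/17) = +1.
Reciprocity: 3 ≡ 3 and 17 ≡ 1 (mod 4), so (3/17) = +(17/3).
Reduce top mod 3: now compute (2/3).
Pull out 2: since 3 ≡ 3 (mod 8), (2/3) = -1.
Reached (1/3) = 1. Collecting the sign flips along the way, the symbol is -1.

-1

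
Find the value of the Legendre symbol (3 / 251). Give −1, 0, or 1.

1

Reciprocity: 3 ≡ 3 and 251 ≡ 3 (mod 4), so (3/251) = −(251/3).
Reduce top mod 3: now compute (2/3).
Pull out 2: since 3 ≡ 3 (mod 8), (2/3) = -1.
Reached (1/3) = 1. Collecting the sign flips along the way, the symbol is +1.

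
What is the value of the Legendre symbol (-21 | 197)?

Euler's criterion: (-21/197) ≡ 176^98 (mod 197).
176^2 ≡ 47 (mod 197)
176^4 ≡ 42 (mod 197)
176^8 ≡ 188 (mod 197)
176^16 ≡ 81 (mod 197)
176^32 ≡ 60 (mod 197)
176^64 ≡ 54 (mod 197)
176^98 = 176^(64+32+2) ≡ 196 (mod 197).
Result is 196 ≡ −1, so (-21/197) = −1.

-1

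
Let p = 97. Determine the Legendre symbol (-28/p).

-1

First reduce: -28 ≡ 69 (mod 97).
Reciprocity: 69 ≡ 1 and 97 ≡ 1 (mod 4), so (69/97) = +(97/69).
Reduce top mod 69: now compute (28/69).
Pull out 2^2: since 69 ≡ 5 (mod 8), (2/69) = -1, so (2/69)^2 = +1.
Reciprocity: 7 ≡ 3 and 69 ≡ 1 (mod 4), so (7/69) = +(69/7).
Reduce top mod 7: now compute (6/7).
Pull out 2: since 7 ≡ 7 (mod 8), (2/7) = +1.
Reciprocity: 3 ≡ 3 and 7 ≡ 3 (mod 4), so (3/7) = −(7/3).
Reduce top mod 3: now compute (1/3).
Reached (1/3) = 1. Collecting the sign flips along the way, the symbol is -1.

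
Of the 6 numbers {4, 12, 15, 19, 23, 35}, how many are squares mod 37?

2

(4/37) = +1 → QR.
(12/37) = +1 → QR.
(15/37) = -1 → non-residue.
(19/37) = -1 → non-residue.
(23/37) = -1 → non-residue.
(35/37) = -1 → non-residue.
Total quadratic residues among the 6: 2.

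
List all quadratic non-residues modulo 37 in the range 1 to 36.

2, 5, 6, 8, 13, 14, 15, 17, 18, 19, 20, 22, 23, 24, 29, 31, 32, 35

Square k = 1,…,18 (k and 37−k give the same square):
1²=1, 2²=4, 3²=9, 4²=16, 5²=25, 6²=36, 7²≡12, 8²≡27, 9²≡7, 10²≡26, 11²≡10, 12²≡33, 13²≡21, 14²≡11, 15²≡3, 16²≡34, 17²≡30, 18²≡28 (mod 37).
The residues are {1, 3, 4, 7, 9, 10, 11, 12, 16, 21, 25, 26, 27, 28, 30, 33, 34, 36}; the non-residues are the remaining 18 nonzero classes.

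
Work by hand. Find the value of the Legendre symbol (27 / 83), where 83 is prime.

Reciprocity: 27 ≡ 3 and 83 ≡ 3 (mod 4), so (27/83) = −(83/27).
Reduce top mod 27: now compute (2/27).
Pull out 2: since 27 ≡ 3 (mod 8), (2/27) = -1.
Reached (1/27) = 1. Collecting the sign flips along the way, the symbol is +1.

1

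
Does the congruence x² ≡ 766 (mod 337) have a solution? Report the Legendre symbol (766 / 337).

-1

First reduce: 766 ≡ 92 (mod 337).
Pull out 2^2: since 337 ≡ 1 (mod 8), (2/337) = +1, so (2/337)^2 = +1.
Reciprocity: 23 ≡ 3 and 337 ≡ 1 (mod 4), so (23/337) = +(337/23).
Reduce top mod 23: now compute (15/23).
Reciprocity: 15 ≡ 3 and 23 ≡ 3 (mod 4), so (15/23) = −(23/15).
Reduce top mod 15: now compute (8/15).
Pull out 2^3: since 15 ≡ 7 (mod 8), (2/15) = +1, so (2/15)^3 = +1.
Reached (1/15) = 1. Collecting the sign flips along the way, the symbol is -1.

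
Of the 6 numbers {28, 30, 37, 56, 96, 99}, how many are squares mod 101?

(28/101) = -1 → non-residue.
(30/101) = +1 → QR.
(37/101) = +1 → QR.
(56/101) = +1 → QR.
(96/101) = +1 → QR.
(99/101) = -1 → non-residue.
Total quadratic residues among the 6: 4.

4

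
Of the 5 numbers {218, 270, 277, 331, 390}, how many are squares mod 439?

2

(218/439) = +1 → QR.
(270/439) = -1 → non-residue.
(277/439) = -1 → non-residue.
(331/439) = +1 → QR.
(390/439) = -1 → non-residue.
Total quadratic residues among the 5: 2.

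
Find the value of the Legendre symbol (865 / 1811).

1

Reciprocity: 865 ≡ 1 and 1811 ≡ 3 (mod 4), so (865/1811) = +(1811/865).
Reduce top mod 865: now compute (81/865).
Reciprocity: 81 ≡ 1 and 865 ≡ 1 (mod 4), so (81/865) = +(865/81).
Reduce top mod 81: now compute (55/81).
Reciprocity: 55 ≡ 3 and 81 ≡ 1 (mod 4), so (55/81) = +(81/55).
Reduce top mod 55: now compute (26/55).
Pull out 2: since 55 ≡ 7 (mod 8), (2/55) = +1.
Reciprocity: 13 ≡ 1 and 55 ≡ 3 (mod 4), so (13/55) = +(55/13).
Reduce top mod 13: now compute (3/13).
Reciprocity: 3 ≡ 3 and 13 ≡ 1 (mod 4), so (3/13) = +(13/3).
Reduce top mod 3: now compute (1/3).
Reached (1/3) = 1. Collecting the sign flips along the way, the symbol is +1.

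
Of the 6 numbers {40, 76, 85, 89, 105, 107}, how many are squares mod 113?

2

(40/113) = -1 → non-residue.
(76/113) = -1 → non-residue.
(85/113) = +1 → QR.
(89/113) = -1 → non-residue.
(105/113) = +1 → QR.
(107/113) = -1 → non-residue.
Total quadratic residues among the 6: 2.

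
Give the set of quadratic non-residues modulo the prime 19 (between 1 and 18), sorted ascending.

2, 3, 8, 10, 12, 13, 14, 15, 18

Square k = 1,…,9 (k and 19−k give the same square):
1²=1, 2²=4, 3²=9, 4²=16, 5²≡6, 6²≡17, 7²≡11, 8²≡7, 9²≡5 (mod 19).
The residues are {1, 4, 5, 6, 7, 9, 11, 16, 17}; the non-residues are the remaining 9 nonzero classes.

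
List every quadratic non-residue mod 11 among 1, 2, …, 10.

Square k = 1,…,5 (k and 11−k give the same square):
1²=1, 2²=4, 3²=9, 4²≡5, 5²≡3 (mod 11).
The residues are {1, 3, 4, 5, 9}; the non-residues are the remaining 5 nonzero classes.

2, 6, 7, 8, 10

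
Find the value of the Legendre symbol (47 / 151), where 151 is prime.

1

Reciprocity: 47 ≡ 3 and 151 ≡ 3 (mod 4), so (47/151) = −(151/47).
Reduce top mod 47: now compute (10/47).
Pull out 2: since 47 ≡ 7 (mod 8), (2/47) = +1.
Reciprocity: 5 ≡ 1 and 47 ≡ 3 (mod 4), so (5/47) = +(47/5).
Reduce top mod 5: now compute (2/5).
Pull out 2: since 5 ≡ 5 (mod 8), (2/5) = -1.
Reached (1/5) = 1. Collecting the sign flips along the way, the symbol is +1.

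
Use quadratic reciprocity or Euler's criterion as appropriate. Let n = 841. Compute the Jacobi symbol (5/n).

Reciprocity: 5 ≡ 1 and 841 ≡ 1 (mod 4), so (5/841) = +(841/5).
Reduce top mod 5: now compute (1/5).
Reached (1/5) = 1. Collecting the sign flips along the way, the symbol is +1.

1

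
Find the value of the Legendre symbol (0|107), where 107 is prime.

0

Top reduces to 0: gcd > 1, so the symbol is 0.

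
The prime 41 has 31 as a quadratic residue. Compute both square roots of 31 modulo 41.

20, 21

41 ≡ 1 (mod 4), so we find a root by search.
Trying successive values, 20² = 400 ≡ 31 (mod 41). The other root is 41 − 20 = 21.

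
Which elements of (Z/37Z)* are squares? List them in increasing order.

1 3 4 7 9 10 11 12 16 21 25 26 27 28 30 33 34 36

Square k = 1,…,18 (k and 37−k give the same square):
1²=1, 2²=4, 3²=9, 4²=16, 5²=25, 6²=36, 7²≡12, 8²≡27, 9²≡7, 10²≡26, 11²≡10, 12²≡33, 13²≡21, 14²≡11, 15²≡3, 16²≡34, 17²≡30, 18²≡28 (mod 37).
So the quadratic residues mod 37 are {1, 3, 4, 7, 9, 10, 11, 12, 16, 21, 25, 26, 27, 28, 30, 33, 34, 36}.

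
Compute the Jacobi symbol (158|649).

Pull out 2: since 649 ≡ 1 (mod 8), (2/649) = +1.
Reciprocity: 79 ≡ 3 and 649 ≡ 1 (mod 4), so (79/649) = +(649/79).
Reduce top mod 79: now compute (17/79).
Reciprocity: 17 ≡ 1 and 79 ≡ 3 (mod 4), so (17/79) = +(79/17).
Reduce top mod 17: now compute (11/17).
Reciprocity: 11 ≡ 3 and 17 ≡ 1 (mod 4), so (11/17) = +(17/11).
Reduce top mod 11: now compute (6/11).
Pull out 2: since 11 ≡ 3 (mod 8), (2/11) = -1.
Reciprocity: 3 ≡ 3 and 11 ≡ 3 (mod 4), so (3/11) = −(11/3).
Reduce top mod 3: now compute (2/3).
Pull out 2: since 3 ≡ 3 (mod 8), (2/3) = -1.
Reached (1/3) = 1. Collecting the sign flips along the way, the symbol is -1.

-1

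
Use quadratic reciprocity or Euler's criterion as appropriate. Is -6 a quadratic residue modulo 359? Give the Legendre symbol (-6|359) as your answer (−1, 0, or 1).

Euler's criterion: (-6/359) ≡ 353^179 (mod 359).
353^2 ≡ 36 (mod 359)
353^4 ≡ 219 (mod 359)
353^8 ≡ 214 (mod 359)
353^16 ≡ 203 (mod 359)
353^32 ≡ 283 (mod 359)
353^64 ≡ 32 (mod 359)
353^128 ≡ 306 (mod 359)
353^179 = 353^(128+32+16+2+1) ≡ 358 (mod 359).
Result is 358 ≡ −1, so (-6/359) = −1.

-1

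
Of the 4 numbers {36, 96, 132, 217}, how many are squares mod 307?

(36/307) = +1 → QR.
(96/307) = +1 → QR.
(132/307) = -1 → non-residue.
(217/307) = -1 → non-residue.
Total quadratic residues among the 4: 2.

2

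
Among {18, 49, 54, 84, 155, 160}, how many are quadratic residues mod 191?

4

(18/191) = +1 → QR.
(49/191) = +1 → QR.
(54/191) = +1 → QR.
(84/191) = -1 → non-residue.
(155/191) = -1 → non-residue.
(160/191) = +1 → QR.
Total quadratic residues among the 6: 4.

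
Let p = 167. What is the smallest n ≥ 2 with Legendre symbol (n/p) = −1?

(2/167) = +1, so 2 is a residue.
(3/167) = +1, so 3 is a residue.
(4/167) = +1, so 4 is a residue.
(5/167) = −1, so 5 is the smallest positive non-residue mod 167.

5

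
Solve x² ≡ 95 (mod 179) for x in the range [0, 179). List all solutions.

51, 128

Since 179 ≡ 3 (mod 4), a square root of 95 is 95^((179+1)/4) = 95^45 mod 179.
Repeated squaring: 95^2≡75, 95^4≡76, 95^8≡48, 95^16≡156, 95^32≡171 (mod 179).
95^45 = 95^(32+8+4+1) ≡ 51 (mod 179).
Check: 51² = 2601 ≡ 95 (mod 179). The two roots are 51 and 128.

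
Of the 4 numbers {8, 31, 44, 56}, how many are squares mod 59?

(8/59) = -1 → non-residue.
(31/59) = -1 → non-residue.
(44/59) = -1 → non-residue.
(56/59) = -1 → non-residue.
Total quadratic residues among the 4: 0.

0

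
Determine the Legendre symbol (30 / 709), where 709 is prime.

Pull out 2: since 709 ≡ 5 (mod 8), (2/709) = -1.
Reciprocity: 15 ≡ 3 and 709 ≡ 1 (mod 4), so (15/709) = +(709/15).
Reduce top mod 15: now compute (4/15).
Pull out 2^2: since 15 ≡ 7 (mod 8), (2/15) = +1, so (2/15)^2 = +1.
Reached (1/15) = 1. Collecting the sign flips along the way, the symbol is -1.

-1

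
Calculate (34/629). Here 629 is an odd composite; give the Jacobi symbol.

Pull out 2: since 629 ≡ 5 (mod 8), (2/629) = -1.
Reciprocity: 17 ≡ 1 and 629 ≡ 1 (mod 4), so (17/629) = +(629/17).
Reduce top mod 17: now compute (0/17).
Top reduces to 0: gcd > 1, so the symbol is 0.

0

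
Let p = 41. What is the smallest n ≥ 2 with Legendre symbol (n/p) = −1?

(2/41) = +1, so 2 is a residue.
(3/41) = −1, so 3 is the smallest positive non-residue mod 41.

3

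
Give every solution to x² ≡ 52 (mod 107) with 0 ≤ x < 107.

42, 65

Since 107 ≡ 3 (mod 4), a square root of 52 is 52^((107+1)/4) = 52^27 mod 107.
Repeated squaring: 52^2≡29, 52^4≡92, 52^8≡11, 52^16≡14 (mod 107).
52^27 = 52^(16+8+2+1) ≡ 42 (mod 107).
Check: 42² = 1764 ≡ 52 (mod 107). The two roots are 42 and 65.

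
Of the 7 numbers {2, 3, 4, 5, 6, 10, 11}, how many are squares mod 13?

(2/13) = -1 → non-residue.
(3/13) = +1 → QR.
(4/13) = +1 → QR.
(5/13) = -1 → non-residue.
(6/13) = -1 → non-residue.
(10/13) = +1 → QR.
(11/13) = -1 → non-residue.
Total quadratic residues among the 7: 3.

3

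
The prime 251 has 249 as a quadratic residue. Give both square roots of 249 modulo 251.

Since 251 ≡ 3 (mod 4), a square root of 249 is 249^((251+1)/4) = 249^63 mod 251.
Repeated squaring: 249^2≡4, 249^4≡16, 249^8≡5, 249^16≡25, 249^32≡123 (mod 251).
249^63 = 249^(32+16+8+4+2+1) ≡ 91 (mod 251).
Check: 91² = 8281 ≡ 249 (mod 251). The two roots are 91 and 160.

91, 160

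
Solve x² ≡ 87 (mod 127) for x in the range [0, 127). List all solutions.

Since 127 ≡ 3 (mod 4), a square root of 87 is 87^((127+1)/4) = 87^32 mod 127.
Repeated squaring: 87^2≡76, 87^4≡61, 87^8≡38, 87^16≡47, 87^32≡50 (mod 127).
87^32 = 87^(32) ≡ 50 (mod 127).
Check: 50² = 2500 ≡ 87 (mod 127). The two roots are 50 and 77.

50, 77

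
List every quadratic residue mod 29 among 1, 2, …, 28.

Square k = 1,…,14 (k and 29−k give the same square):
1²=1, 2²=4, 3²=9, 4²=16, 5²=25, 6²≡7, 7²≡20, 8²≡6, 9²≡23, 10²≡13, 11²≡5, 12²≡28, 13²≡24, 14²≡22 (mod 29).
So the quadratic residues mod 29 are {1, 4, 5, 6, 7, 9, 13, 16, 20, 22, 23, 24, 25, 28}.

1,4,5,6,7,9,13,16,20,22,23,24,25,28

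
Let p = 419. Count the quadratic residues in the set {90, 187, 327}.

1

(90/419) = -1 → non-residue.
(187/419) = +1 → QR.
(327/419) = -1 → non-residue.
Total quadratic residues among the 3: 1.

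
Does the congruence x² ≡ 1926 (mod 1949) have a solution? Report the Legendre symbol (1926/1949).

Pull out 2: since 1949 ≡ 5 (mod 8), (2/1949) = -1.
Reciprocity: 963 ≡ 3 and 1949 ≡ 1 (mod 4), so (963/1949) = +(1949/963).
Reduce top mod 963: now compute (23/963).
Reciprocity: 23 ≡ 3 and 963 ≡ 3 (mod 4), so (23/963) = −(963/23).
Reduce top mod 23: now compute (20/23).
Pull out 2^2: since 23 ≡ 7 (mod 8), (2/23) = +1, so (2/23)^2 = +1.
Reciprocity: 5 ≡ 1 and 23 ≡ 3 (mod 4), so (5/23) = +(23/5).
Reduce top mod 5: now compute (3/5).
Reciprocity: 3 ≡ 3 and 5 ≡ 1 (mod 4), so (3/5) = +(5/3).
Reduce top mod 3: now compute (2/3).
Pull out 2: since 3 ≡ 3 (mod 8), (2/3) = -1.
Reached (1/3) = 1. Collecting the sign flips along the way, the symbol is -1.

-1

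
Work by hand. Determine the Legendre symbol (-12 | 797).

-1

Euler's criterion: (-12/797) ≡ 785^398 (mod 797).
785^2 ≡ 144 (mod 797)
785^4 ≡ 14 (mod 797)
785^8 ≡ 196 (mod 797)
785^16 ≡ 160 (mod 797)
785^32 ≡ 96 (mod 797)
785^64 ≡ 449 (mod 797)
785^128 ≡ 757 (mod 797)
785^256 ≡ 6 (mod 797)
785^398 = 785^(256+128+8+4+2) ≡ 796 (mod 797).
Result is 796 ≡ −1, so (-12/797) = −1.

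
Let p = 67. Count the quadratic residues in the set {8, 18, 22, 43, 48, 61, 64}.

2

(8/67) = -1 → non-residue.
(18/67) = -1 → non-residue.
(22/67) = +1 → QR.
(43/67) = -1 → non-residue.
(48/67) = -1 → non-residue.
(61/67) = -1 → non-residue.
(64/67) = +1 → QR.
Total quadratic residues among the 7: 2.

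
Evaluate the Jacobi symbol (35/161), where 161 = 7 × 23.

Reciprocity: 35 ≡ 3 and 161 ≡ 1 (mod 4), so (35/161) = +(161/35).
Reduce top mod 35: now compute (21/35).
Reciprocity: 21 ≡ 1 and 35 ≡ 3 (mod 4), so (21/35) = +(35/21).
Reduce top mod 21: now compute (14/21).
Pull out 2: since 21 ≡ 5 (mod 8), (2/21) = -1.
Reciprocity: 7 ≡ 3 and 21 ≡ 1 (mod 4), so (7/21) = +(21/7).
Reduce top mod 7: now compute (0/7).
Top reduces to 0: gcd > 1, so the symbol is 0.

0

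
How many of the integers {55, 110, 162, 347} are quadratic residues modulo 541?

2

(55/541) = -1 → non-residue.
(110/541) = +1 → QR.
(162/541) = -1 → non-residue.
(347/541) = +1 → QR.
Total quadratic residues among the 4: 2.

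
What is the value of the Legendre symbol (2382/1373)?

First reduce: 2382 ≡ 1009 (mod 1373).
Reciprocity: 1009 ≡ 1 and 1373 ≡ 1 (mod 4), so (1009/1373) = +(1373/1009).
Reduce top mod 1009: now compute (364/1009).
Pull out 2^2: since 1009 ≡ 1 (mod 8), (2/1009) = +1, so (2/1009)^2 = +1.
Reciprocity: 91 ≡ 3 and 1009 ≡ 1 (mod 4), so (91/1009) = +(1009/91).
Reduce top mod 91: now compute (8/91).
Pull out 2^3: since 91 ≡ 3 (mod 8), (2/91) = -1, so (2/91)^3 = -1.
Reached (1/91) = 1. Collecting the sign flips along the way, the symbol is -1.

-1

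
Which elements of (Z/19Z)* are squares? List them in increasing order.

Square k = 1,…,9 (k and 19−k give the same square):
1²=1, 2²=4, 3²=9, 4²=16, 5²≡6, 6²≡17, 7²≡11, 8²≡7, 9²≡5 (mod 19).
So the quadratic residues mod 19 are {1, 4, 5, 6, 7, 9, 11, 16, 17}.

1 4 5 6 7 9 11 16 17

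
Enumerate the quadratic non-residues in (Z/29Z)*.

2 3 8 10 11 12 14 15 17 18 19 21 26 27

Square k = 1,…,14 (k and 29−k give the same square):
1²=1, 2²=4, 3²=9, 4²=16, 5²=25, 6²≡7, 7²≡20, 8²≡6, 9²≡23, 10²≡13, 11²≡5, 12²≡28, 13²≡24, 14²≡22 (mod 29).
The residues are {1, 4, 5, 6, 7, 9, 13, 16, 20, 22, 23, 24, 25, 28}; the non-residues are the remaining 14 nonzero classes.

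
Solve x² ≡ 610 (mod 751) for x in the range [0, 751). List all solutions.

Since 751 ≡ 3 (mod 4), a square root of 610 is 610^((751+1)/4) = 610^188 mod 751.
Repeated squaring: 610^2≡355, 610^4≡608, 610^8≡172, 610^16≡295, 610^32≡660, 610^64≡20, 610^128≡400 (mod 751).
610^188 = 610^(128+32+16+8+4) ≡ 527 (mod 751).
Check: 527² = 277729 ≡ 610 (mod 751). The two roots are 224 and 527.

224, 527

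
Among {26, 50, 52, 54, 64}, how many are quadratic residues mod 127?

4

(26/127) = +1 → QR.
(50/127) = +1 → QR.
(52/127) = +1 → QR.
(54/127) = -1 → non-residue.
(64/127) = +1 → QR.
Total quadratic residues among the 5: 4.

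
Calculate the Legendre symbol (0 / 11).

Top reduces to 0: gcd > 1, so the symbol is 0.

0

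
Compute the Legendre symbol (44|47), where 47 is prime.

Pull out 2^2: since 47 ≡ 7 (mod 8), (2/47) = +1, so (2/47)^2 = +1.
Reciprocity: 11 ≡ 3 and 47 ≡ 3 (mod 4), so (11/47) = −(47/11).
Reduce top mod 11: now compute (3/11).
Reciprocity: 3 ≡ 3 and 11 ≡ 3 (mod 4), so (3/11) = −(11/3).
Reduce top mod 3: now compute (2/3).
Pull out 2: since 3 ≡ 3 (mod 8), (2/3) = -1.
Reached (1/3) = 1. Collecting the sign flips along the way, the symbol is -1.

-1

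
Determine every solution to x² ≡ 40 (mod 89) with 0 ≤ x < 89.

89 ≡ 1 (mod 4), so we find a root by search.
Trying successive values, 29² = 841 ≡ 40 (mod 89). The other root is 89 − 29 = 60.

29, 60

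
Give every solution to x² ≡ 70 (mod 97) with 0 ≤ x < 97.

19, 78

97 ≡ 1 (mod 4), so we find a root by search.
Trying successive values, 19² = 361 ≡ 70 (mod 97). The other root is 97 − 19 = 78.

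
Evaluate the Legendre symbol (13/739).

-1

Reciprocity: 13 ≡ 1 and 739 ≡ 3 (mod 4), so (13/739) = +(739/13).
Reduce top mod 13: now compute (11/13).
Reciprocity: 11 ≡ 3 and 13 ≡ 1 (mod 4), so (11/13) = +(13/11).
Reduce top mod 11: now compute (2/11).
Pull out 2: since 11 ≡ 3 (mod 8), (2/11) = -1.
Reached (1/11) = 1. Collecting the sign flips along the way, the symbol is -1.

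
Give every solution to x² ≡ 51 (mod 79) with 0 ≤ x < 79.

Since 79 ≡ 3 (mod 4), a square root of 51 is 51^((79+1)/4) = 51^20 mod 79.
Repeated squaring: 51^2≡73, 51^4≡36, 51^8≡32, 51^16≡76 (mod 79).
51^20 = 51^(16+4) ≡ 50 (mod 79).
Check: 50² = 2500 ≡ 51 (mod 79). The two roots are 29 and 50.

29, 50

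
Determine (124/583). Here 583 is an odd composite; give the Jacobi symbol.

-1

Pull out 2^2: since 583 ≡ 7 (mod 8), (2/583) = +1, so (2/583)^2 = +1.
Reciprocity: 31 ≡ 3 and 583 ≡ 3 (mod 4), so (31/583) = −(583/31).
Reduce top mod 31: now compute (25/31).
Reciprocity: 25 ≡ 1 and 31 ≡ 3 (mod 4), so (25/31) = +(31/25).
Reduce top mod 25: now compute (6/25).
Pull out 2: since 25 ≡ 1 (mod 8), (2/25) = +1.
Reciprocity: 3 ≡ 3 and 25 ≡ 1 (mod 4), so (3/25) = +(25/3).
Reduce top mod 3: now compute (1/3).
Reached (1/3) = 1. Collecting the sign flips along the way, the symbol is -1.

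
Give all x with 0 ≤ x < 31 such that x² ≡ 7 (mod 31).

10, 21

Since 31 ≡ 3 (mod 4), a square root of 7 is 7^((31+1)/4) = 7^8 mod 31.
Repeated squaring: 7^2≡18, 7^4≡14, 7^8≡10 (mod 31).
7^8 = 7^(8) ≡ 10 (mod 31).
Check: 10² = 100 ≡ 7 (mod 31). The two roots are 10 and 21.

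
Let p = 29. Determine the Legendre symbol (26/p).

Euler's criterion: (26/29) ≡ 26^14 (mod 29).
26^2 ≡ 9 (mod 29)
26^4 ≡ 23 (mod 29)
26^8 ≡ 7 (mod 29)
26^14 = 26^(8+4+2) ≡ 28 (mod 29).
Result is 28 ≡ −1, so (26/29) = −1.

-1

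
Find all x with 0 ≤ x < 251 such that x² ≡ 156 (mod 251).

Since 251 ≡ 3 (mod 4), a square root of 156 is 156^((251+1)/4) = 156^63 mod 251.
Repeated squaring: 156^2≡240, 156^4≡121, 156^8≡83, 156^16≡112, 156^32≡245 (mod 251).
156^63 = 156^(32+16+8+4+2+1) ≡ 174 (mod 251).
Check: 174² = 30276 ≡ 156 (mod 251). The two roots are 77 and 174.

77, 174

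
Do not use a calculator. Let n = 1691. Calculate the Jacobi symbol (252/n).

-1

Pull out 2^2: since 1691 ≡ 3 (mod 8), (2/1691) = -1, so (2/1691)^2 = +1.
Reciprocity: 63 ≡ 3 and 1691 ≡ 3 (mod 4), so (63/1691) = −(1691/63).
Reduce top mod 63: now compute (53/63).
Reciprocity: 53 ≡ 1 and 63 ≡ 3 (mod 4), so (53/63) = +(63/53).
Reduce top mod 53: now compute (10/53).
Pull out 2: since 53 ≡ 5 (mod 8), (2/53) = -1.
Reciprocity: 5 ≡ 1 and 53 ≡ 1 (mod 4), so (5/53) = +(53/5).
Reduce top mod 5: now compute (3/5).
Reciprocity: 3 ≡ 3 and 5 ≡ 1 (mod 4), so (3/5) = +(5/3).
Reduce top mod 3: now compute (2/3).
Pull out 2: since 3 ≡ 3 (mod 8), (2/3) = -1.
Reached (1/3) = 1. Collecting the sign flips along the way, the symbol is -1.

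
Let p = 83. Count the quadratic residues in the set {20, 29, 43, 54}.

1

(20/83) = -1 → non-residue.
(29/83) = +1 → QR.
(43/83) = -1 → non-residue.
(54/83) = -1 → non-residue.
Total quadratic residues among the 4: 1.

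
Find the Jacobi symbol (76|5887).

-1

Pull out 2^2: since 5887 ≡ 7 (mod 8), (2/5887) = +1, so (2/5887)^2 = +1.
Reciprocity: 19 ≡ 3 and 5887 ≡ 3 (mod 4), so (19/5887) = −(5887/19).
Reduce top mod 19: now compute (16/19).
Pull out 2^4: since 19 ≡ 3 (mod 8), (2/19) = -1, so (2/19)^4 = +1.
Reached (1/19) = 1. Collecting the sign flips along the way, the symbol is -1.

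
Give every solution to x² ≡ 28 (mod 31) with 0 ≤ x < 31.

11, 20

Since 31 ≡ 3 (mod 4), a square root of 28 is 28^((31+1)/4) = 28^8 mod 31.
Repeated squaring: 28^2≡9, 28^4≡19, 28^8≡20 (mod 31).
28^8 = 28^(8) ≡ 20 (mod 31).
Check: 20² = 400 ≡ 28 (mod 31). The two roots are 11 and 20.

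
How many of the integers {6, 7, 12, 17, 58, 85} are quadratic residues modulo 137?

(6/137) = -1 → non-residue.
(7/137) = +1 → QR.
(12/137) = -1 → non-residue.
(17/137) = +1 → QR.
(58/137) = -1 → non-residue.
(85/137) = -1 → non-residue.
Total quadratic residues among the 6: 2.

2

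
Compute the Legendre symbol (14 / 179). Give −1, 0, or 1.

Pull out 2: since 179 ≡ 3 (mod 8), (2/179) = -1.
Reciprocity: 7 ≡ 3 and 179 ≡ 3 (mod 4), so (7/179) = −(179/7).
Reduce top mod 7: now compute (4/7).
Pull out 2^2: since 7 ≡ 7 (mod 8), (2/7) = +1, so (2/7)^2 = +1.
Reached (1/7) = 1. Collecting the sign flips along the way, the symbol is +1.

1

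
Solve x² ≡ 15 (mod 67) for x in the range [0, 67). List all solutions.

22, 45

Since 67 ≡ 3 (mod 4), a square root of 15 is 15^((67+1)/4) = 15^17 mod 67.
Repeated squaring: 15^2≡24, 15^4≡40, 15^8≡59, 15^16≡64 (mod 67).
15^17 = 15^(16+1) ≡ 22 (mod 67).
Check: 22² = 484 ≡ 15 (mod 67). The two roots are 22 and 45.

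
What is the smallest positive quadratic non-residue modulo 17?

3

(2/17) = +1, so 2 is a residue.
(3/17) = −1, so 3 is the smallest positive non-residue mod 17.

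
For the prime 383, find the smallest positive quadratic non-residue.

5

(2/383) = +1, so 2 is a residue.
(3/383) = +1, so 3 is a residue.
(4/383) = +1, so 4 is a residue.
(5/383) = −1, so 5 is the smallest positive non-residue mod 383.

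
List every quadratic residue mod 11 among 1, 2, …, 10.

Square k = 1,…,5 (k and 11−k give the same square):
1²=1, 2²=4, 3²=9, 4²≡5, 5²≡3 (mod 11).
So the quadratic residues mod 11 are {1, 3, 4, 5, 9}.

1, 3, 4, 5, 9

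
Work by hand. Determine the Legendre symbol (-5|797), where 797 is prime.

-1

First reduce: -5 ≡ 792 (mod 797).
Pull out 2^3: since 797 ≡ 5 (mod 8), (2/797) = -1, so (2/797)^3 = -1.
Reciprocity: 99 ≡ 3 and 797 ≡ 1 (mod 4), so (99/797) = +(797/99).
Reduce top mod 99: now compute (5/99).
Reciprocity: 5 ≡ 1 and 99 ≡ 3 (mod 4), so (5/99) = +(99/5).
Reduce top mod 5: now compute (4/5).
Pull out 2^2: since 5 ≡ 5 (mod 8), (2/5) = -1, so (2/5)^2 = +1.
Reached (1/5) = 1. Collecting the sign flips along the way, the symbol is -1.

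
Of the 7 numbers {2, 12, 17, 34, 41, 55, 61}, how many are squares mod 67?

2

(2/67) = -1 → non-residue.
(12/67) = -1 → non-residue.
(17/67) = +1 → QR.
(34/67) = -1 → non-residue.
(41/67) = -1 → non-residue.
(55/67) = +1 → QR.
(61/67) = -1 → non-residue.
Total quadratic residues among the 7: 2.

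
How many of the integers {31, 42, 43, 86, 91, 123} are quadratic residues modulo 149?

(31/149) = +1 → QR.
(42/149) = +1 → QR.
(43/149) = -1 → non-residue.
(86/149) = +1 → QR.
(91/149) = -1 → non-residue.
(123/149) = +1 → QR.
Total quadratic residues among the 6: 4.

4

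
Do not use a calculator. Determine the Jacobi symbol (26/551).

Pull out 2: since 551 ≡ 7 (mod 8), (2/551) = +1.
Reciprocity: 13 ≡ 1 and 551 ≡ 3 (mod 4), so (13/551) = +(551/13).
Reduce top mod 13: now compute (5/13).
Reciprocity: 5 ≡ 1 and 13 ≡ 1 (mod 4), so (5/13) = +(13/5).
Reduce top mod 5: now compute (3/5).
Reciprocity: 3 ≡ 3 and 5 ≡ 1 (mod 4), so (3/5) = +(5/3).
Reduce top mod 3: now compute (2/3).
Pull out 2: since 3 ≡ 3 (mod 8), (2/3) = -1.
Reached (1/3) = 1. Collecting the sign flips along the way, the symbol is -1.

-1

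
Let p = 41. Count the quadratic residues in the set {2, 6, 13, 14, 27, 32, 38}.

2

(2/41) = +1 → QR.
(6/41) = -1 → non-residue.
(13/41) = -1 → non-residue.
(14/41) = -1 → non-residue.
(27/41) = -1 → non-residue.
(32/41) = +1 → QR.
(38/41) = -1 → non-residue.
Total quadratic residues among the 7: 2.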